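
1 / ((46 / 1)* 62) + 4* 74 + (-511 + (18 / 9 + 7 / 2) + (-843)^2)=2026173455 / 2852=710439.50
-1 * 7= -7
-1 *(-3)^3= 27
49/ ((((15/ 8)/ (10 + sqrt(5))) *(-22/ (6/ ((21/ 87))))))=-3248/ 11- 1624 *sqrt(5)/ 55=-361.30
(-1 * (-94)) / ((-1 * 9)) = -94 / 9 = -10.44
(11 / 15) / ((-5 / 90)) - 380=-393.20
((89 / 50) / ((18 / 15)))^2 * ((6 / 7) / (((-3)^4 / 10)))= 7921 / 34020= 0.23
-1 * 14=-14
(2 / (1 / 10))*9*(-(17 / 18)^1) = -170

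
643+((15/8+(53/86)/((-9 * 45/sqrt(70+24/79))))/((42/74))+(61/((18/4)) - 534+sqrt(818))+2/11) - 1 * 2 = -1961 * sqrt(438766)/57782970+sqrt(818)+687683/5544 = 152.62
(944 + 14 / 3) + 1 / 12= 3795 / 4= 948.75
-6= -6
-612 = -612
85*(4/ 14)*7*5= 850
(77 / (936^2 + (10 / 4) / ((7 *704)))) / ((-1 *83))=-758912 / 716688581023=-0.00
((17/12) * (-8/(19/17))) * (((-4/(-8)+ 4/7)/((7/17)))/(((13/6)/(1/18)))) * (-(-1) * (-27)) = 221085/12103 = 18.27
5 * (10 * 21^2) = 22050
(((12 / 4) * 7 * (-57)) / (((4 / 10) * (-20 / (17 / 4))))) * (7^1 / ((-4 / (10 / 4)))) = -712215 / 256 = -2782.09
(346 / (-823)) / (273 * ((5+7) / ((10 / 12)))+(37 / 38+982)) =-65740 / 768429339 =-0.00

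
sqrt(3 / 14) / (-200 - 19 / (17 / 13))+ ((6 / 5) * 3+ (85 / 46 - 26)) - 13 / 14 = -17292 / 805 - 17 * sqrt(42) / 51058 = -21.48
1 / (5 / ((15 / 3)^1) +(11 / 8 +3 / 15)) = 40 / 103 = 0.39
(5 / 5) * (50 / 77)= 50 / 77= 0.65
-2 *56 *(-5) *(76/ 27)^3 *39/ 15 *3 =639149056/ 6561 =97416.41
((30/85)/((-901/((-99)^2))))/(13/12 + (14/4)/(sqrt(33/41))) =100911096/340787933 - 9879408*sqrt(1353)/340787933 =-0.77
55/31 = 1.77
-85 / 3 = -28.33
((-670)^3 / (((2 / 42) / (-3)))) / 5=3789613800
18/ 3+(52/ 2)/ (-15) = 64/ 15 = 4.27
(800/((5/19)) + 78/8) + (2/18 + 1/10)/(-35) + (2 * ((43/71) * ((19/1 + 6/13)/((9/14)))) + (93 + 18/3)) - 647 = 4920206467/1938300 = 2538.41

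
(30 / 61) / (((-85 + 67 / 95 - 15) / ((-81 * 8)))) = 1846800 / 575413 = 3.21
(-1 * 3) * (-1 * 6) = 18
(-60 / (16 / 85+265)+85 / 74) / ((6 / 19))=29233115 / 10008204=2.92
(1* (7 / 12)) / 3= 7 / 36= 0.19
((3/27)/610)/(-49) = -0.00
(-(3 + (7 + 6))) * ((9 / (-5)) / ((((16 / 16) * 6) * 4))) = 6 / 5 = 1.20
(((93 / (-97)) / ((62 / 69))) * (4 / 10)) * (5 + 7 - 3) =-3.84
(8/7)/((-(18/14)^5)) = -19208/59049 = -0.33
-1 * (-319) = 319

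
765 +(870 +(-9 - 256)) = 1370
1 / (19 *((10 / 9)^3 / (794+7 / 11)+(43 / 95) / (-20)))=-637218900 / 253104127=-2.52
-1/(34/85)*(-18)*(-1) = -45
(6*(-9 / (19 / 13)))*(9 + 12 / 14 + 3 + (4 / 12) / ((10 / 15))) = -65637 / 133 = -493.51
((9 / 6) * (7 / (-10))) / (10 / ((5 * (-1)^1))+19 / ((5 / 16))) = -1 / 56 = -0.02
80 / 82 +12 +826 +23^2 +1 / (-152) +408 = 11067839 / 6232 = 1775.97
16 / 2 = 8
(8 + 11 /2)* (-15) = -405 /2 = -202.50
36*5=180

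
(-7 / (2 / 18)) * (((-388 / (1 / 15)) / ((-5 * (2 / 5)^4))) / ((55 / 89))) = -203954625 / 44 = -4635332.39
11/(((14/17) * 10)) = 187/140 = 1.34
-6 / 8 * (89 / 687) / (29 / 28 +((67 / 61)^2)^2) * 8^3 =-4416490978816 / 221159217933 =-19.97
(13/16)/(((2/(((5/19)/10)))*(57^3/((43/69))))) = 559/15538433472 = 0.00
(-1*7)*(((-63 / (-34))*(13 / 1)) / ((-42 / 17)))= 273 / 4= 68.25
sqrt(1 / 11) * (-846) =-255.08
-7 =-7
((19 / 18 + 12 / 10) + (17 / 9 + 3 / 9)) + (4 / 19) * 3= 8737 / 1710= 5.11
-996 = -996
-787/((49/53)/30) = -1251330/49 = -25537.35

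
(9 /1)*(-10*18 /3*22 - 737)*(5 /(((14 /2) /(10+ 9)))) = -1758735 /7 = -251247.86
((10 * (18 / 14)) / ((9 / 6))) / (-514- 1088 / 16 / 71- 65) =-4260 / 288239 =-0.01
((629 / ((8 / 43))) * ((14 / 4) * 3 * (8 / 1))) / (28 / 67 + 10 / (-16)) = -1371356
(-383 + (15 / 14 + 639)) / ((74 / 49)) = 25193 / 148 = 170.22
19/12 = 1.58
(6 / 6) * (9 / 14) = 9 / 14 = 0.64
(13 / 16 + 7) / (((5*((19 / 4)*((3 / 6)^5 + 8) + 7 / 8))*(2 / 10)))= 0.20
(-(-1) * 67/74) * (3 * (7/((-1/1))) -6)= -1809/74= -24.45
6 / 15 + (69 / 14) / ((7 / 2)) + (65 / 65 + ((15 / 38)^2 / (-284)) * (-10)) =141348649 / 50236760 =2.81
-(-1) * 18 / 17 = 1.06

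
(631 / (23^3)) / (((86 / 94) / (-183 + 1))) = -5397574 / 523181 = -10.32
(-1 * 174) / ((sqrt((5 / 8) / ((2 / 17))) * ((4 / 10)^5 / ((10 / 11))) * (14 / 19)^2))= -12344.07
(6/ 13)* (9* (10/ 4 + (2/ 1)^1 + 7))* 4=2484/ 13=191.08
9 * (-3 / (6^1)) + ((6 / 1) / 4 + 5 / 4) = -7 / 4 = -1.75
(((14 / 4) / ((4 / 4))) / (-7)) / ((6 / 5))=-5 / 12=-0.42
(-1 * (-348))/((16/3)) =261/4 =65.25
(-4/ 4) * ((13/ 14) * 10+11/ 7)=-76/ 7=-10.86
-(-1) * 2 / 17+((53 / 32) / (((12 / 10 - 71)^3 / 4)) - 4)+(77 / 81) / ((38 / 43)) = -24971565388631 / 8897209339896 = -2.81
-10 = -10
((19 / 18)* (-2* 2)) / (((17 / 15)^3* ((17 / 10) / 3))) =-427500 / 83521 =-5.12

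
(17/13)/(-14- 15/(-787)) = -13379/143039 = -0.09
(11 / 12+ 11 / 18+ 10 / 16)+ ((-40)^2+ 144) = 125723 / 72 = 1746.15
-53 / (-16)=53 / 16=3.31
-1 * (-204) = 204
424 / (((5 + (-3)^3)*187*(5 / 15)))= -636 / 2057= -0.31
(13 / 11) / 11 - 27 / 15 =-1.69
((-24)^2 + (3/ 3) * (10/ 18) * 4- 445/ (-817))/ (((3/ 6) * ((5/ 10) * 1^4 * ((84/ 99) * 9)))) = 46812403/ 154413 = 303.16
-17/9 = -1.89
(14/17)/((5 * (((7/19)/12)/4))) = 1824/85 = 21.46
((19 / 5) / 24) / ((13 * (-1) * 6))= -19 / 9360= -0.00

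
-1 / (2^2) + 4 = 15 / 4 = 3.75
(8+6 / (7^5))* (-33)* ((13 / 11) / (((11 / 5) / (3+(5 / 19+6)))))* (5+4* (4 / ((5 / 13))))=-19549699104 / 319333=-61220.42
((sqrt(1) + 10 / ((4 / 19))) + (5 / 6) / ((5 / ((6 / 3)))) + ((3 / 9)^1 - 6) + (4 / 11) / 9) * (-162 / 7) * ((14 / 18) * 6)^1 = -51330 / 11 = -4666.36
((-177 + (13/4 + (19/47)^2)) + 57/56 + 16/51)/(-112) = 1086740227/706597248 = 1.54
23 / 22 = 1.05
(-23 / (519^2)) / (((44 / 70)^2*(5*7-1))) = -28175 / 4432604616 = -0.00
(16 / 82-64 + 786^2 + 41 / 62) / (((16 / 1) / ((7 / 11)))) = 10991938447 / 447392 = 24568.92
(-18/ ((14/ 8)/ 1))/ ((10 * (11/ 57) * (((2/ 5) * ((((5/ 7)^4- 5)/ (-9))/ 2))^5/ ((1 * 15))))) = -1035890683811890931629773/ 167955404204118784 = -6167653.19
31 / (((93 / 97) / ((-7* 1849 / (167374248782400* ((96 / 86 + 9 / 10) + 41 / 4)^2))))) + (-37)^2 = 27319823985415976339459 / 19956043816958588724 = 1369.00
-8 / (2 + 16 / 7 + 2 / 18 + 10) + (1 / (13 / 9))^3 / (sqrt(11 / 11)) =-446085 / 1992679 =-0.22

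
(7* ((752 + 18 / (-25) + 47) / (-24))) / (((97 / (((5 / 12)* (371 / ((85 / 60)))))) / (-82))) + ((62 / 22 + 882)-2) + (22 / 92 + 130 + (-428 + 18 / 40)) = 276135785183 / 12515910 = 22062.78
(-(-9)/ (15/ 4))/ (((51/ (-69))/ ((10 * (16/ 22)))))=-4416/ 187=-23.61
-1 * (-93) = 93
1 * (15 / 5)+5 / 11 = 38 / 11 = 3.45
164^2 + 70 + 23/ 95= 2561793/ 95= 26966.24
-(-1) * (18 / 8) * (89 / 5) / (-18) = -2.22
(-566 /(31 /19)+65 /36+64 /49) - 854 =-65500033 /54684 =-1197.79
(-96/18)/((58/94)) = -752/87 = -8.64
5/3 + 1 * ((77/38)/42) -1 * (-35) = 36.71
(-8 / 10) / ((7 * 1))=-4 / 35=-0.11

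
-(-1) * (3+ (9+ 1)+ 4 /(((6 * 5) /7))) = 209 /15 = 13.93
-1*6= -6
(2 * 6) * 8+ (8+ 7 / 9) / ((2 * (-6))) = 10289 / 108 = 95.27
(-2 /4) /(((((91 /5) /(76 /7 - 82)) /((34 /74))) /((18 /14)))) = 190485 /164983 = 1.15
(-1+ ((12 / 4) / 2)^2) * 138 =345 / 2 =172.50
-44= -44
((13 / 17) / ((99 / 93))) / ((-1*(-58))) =403 / 32538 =0.01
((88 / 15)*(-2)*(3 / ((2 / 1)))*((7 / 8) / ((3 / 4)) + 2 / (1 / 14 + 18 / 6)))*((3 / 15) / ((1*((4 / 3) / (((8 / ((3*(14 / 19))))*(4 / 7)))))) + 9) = -6724388 / 22575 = -297.87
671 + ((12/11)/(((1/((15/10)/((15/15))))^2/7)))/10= 73999/110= 672.72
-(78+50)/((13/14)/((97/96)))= -5432/39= -139.28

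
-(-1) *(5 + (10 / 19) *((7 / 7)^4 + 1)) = 115 / 19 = 6.05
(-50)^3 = -125000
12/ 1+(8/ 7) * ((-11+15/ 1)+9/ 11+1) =1436/ 77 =18.65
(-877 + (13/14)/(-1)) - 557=-20089/14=-1434.93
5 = 5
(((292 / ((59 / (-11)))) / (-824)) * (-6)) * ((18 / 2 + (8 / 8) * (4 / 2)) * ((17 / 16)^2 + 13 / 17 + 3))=-564349203 / 26447104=-21.34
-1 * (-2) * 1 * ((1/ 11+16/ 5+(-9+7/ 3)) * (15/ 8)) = -557/ 44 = -12.66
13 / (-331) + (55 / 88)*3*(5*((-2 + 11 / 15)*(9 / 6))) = -17.85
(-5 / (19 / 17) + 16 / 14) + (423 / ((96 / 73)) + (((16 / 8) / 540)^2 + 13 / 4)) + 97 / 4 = 26824157489 / 77565600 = 345.83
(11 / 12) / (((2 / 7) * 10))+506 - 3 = 120797 / 240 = 503.32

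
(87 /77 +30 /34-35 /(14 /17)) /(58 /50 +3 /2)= -2649925 /174097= -15.22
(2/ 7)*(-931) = -266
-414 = -414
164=164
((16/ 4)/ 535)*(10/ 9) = 8/ 963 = 0.01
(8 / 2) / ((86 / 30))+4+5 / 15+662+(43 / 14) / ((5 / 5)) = 670.80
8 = 8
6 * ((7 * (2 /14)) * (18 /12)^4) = 243 /8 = 30.38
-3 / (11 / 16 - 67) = 0.05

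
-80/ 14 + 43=37.29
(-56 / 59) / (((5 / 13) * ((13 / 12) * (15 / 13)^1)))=-2912 / 1475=-1.97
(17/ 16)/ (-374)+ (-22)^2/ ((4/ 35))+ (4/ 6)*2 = 4473565/ 1056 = 4236.33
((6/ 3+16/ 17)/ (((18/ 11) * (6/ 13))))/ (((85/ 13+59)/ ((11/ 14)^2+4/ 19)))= 143282425/ 2912674464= 0.05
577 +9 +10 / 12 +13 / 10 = 8822 / 15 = 588.13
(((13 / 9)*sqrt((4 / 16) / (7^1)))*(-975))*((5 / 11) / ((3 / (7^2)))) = -147875*sqrt(7) / 198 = -1975.96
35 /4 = 8.75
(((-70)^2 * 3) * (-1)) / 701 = -14700 / 701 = -20.97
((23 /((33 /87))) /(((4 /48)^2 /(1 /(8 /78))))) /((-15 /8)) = -45404.51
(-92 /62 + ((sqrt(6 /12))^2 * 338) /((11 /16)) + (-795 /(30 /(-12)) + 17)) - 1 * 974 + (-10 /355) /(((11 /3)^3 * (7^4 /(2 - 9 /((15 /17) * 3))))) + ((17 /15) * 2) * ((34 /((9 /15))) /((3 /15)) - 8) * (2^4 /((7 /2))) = 111158262224753 /45217310985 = 2458.31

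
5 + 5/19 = 100/19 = 5.26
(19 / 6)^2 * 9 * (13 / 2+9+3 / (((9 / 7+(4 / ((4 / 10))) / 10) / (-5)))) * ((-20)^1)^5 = -2581150000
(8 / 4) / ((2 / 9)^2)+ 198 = 477 / 2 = 238.50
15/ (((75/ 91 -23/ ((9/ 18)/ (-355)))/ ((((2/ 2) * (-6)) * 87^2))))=-427518/ 10249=-41.71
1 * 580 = 580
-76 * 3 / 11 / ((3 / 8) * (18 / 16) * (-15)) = 4864 / 1485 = 3.28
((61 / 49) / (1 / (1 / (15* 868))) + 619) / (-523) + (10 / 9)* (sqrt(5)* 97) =-394909681 / 333663540 + 970* sqrt(5) / 9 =239.81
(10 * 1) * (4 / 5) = 8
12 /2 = 6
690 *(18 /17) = 12420 /17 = 730.59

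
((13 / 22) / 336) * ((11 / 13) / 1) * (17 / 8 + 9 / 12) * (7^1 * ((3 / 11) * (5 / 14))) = 115 / 39424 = 0.00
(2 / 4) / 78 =1 / 156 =0.01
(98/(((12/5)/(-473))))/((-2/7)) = 811195/12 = 67599.58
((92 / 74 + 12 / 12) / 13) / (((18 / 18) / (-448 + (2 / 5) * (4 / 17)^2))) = -53728224 / 695045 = -77.30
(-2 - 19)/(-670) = 21/670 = 0.03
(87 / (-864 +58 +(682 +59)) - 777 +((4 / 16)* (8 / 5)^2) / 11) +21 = -2707277 / 3575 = -757.28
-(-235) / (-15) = -47 / 3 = -15.67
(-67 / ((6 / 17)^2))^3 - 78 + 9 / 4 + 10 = -7259690732779 / 46656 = -155600367.21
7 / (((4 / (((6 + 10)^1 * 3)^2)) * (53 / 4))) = 16128 / 53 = 304.30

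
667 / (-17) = -667 / 17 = -39.24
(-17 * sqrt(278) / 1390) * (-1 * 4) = 34 * sqrt(278) / 695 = 0.82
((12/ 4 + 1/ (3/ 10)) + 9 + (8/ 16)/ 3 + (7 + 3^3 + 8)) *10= 575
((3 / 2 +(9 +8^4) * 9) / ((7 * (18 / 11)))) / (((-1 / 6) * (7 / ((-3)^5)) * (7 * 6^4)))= 812823 / 10976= 74.05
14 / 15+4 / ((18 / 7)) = 112 / 45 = 2.49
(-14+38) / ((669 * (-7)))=-0.01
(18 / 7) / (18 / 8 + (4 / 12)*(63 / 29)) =696 / 805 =0.86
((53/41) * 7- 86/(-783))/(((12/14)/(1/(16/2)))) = 2058133/1540944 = 1.34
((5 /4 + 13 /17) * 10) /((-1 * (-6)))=685 /204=3.36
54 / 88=0.61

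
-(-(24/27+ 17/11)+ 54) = -5105/99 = -51.57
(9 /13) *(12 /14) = 54 /91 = 0.59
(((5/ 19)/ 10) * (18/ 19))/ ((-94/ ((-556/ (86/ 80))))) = 100080/ 729581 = 0.14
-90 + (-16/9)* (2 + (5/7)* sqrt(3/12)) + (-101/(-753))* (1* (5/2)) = -329807/3514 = -93.86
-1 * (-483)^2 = -233289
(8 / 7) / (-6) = -4 / 21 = -0.19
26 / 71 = 0.37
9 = 9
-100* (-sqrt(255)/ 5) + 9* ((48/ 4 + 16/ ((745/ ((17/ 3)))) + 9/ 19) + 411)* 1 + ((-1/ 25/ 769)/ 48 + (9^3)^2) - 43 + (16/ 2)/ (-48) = 20* sqrt(255) + 466069384291603/ 870815600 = 535529.57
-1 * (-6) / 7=6 / 7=0.86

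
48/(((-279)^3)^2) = 16/157218614578107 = 0.00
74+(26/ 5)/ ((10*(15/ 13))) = 27919/ 375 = 74.45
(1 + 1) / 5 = 2 / 5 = 0.40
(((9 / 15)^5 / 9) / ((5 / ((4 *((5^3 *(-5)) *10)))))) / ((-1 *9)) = 24 / 5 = 4.80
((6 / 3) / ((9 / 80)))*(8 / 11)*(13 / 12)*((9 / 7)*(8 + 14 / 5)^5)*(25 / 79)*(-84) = -1528101199872 / 21725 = -70338375.14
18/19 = 0.95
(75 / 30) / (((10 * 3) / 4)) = 1 / 3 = 0.33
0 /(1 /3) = 0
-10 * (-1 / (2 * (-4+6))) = 5 / 2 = 2.50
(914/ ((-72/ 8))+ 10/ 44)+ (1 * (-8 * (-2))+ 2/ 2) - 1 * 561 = -127775/ 198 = -645.33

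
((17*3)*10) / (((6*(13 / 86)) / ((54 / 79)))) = 394740 / 1027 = 384.36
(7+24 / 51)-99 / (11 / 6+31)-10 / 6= 2.79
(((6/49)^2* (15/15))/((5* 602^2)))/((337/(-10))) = -18/73308621337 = -0.00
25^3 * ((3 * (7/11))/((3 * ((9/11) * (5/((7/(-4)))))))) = -153125/36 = -4253.47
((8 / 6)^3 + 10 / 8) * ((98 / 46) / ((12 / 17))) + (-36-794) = -1061519 / 1296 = -819.07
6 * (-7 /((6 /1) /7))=-49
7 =7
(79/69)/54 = 79/3726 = 0.02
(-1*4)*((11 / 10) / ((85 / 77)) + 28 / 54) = -69538 / 11475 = -6.06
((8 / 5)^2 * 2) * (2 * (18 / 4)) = 1152 / 25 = 46.08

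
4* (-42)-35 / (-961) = -161413 / 961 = -167.96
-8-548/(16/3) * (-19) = 7777/4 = 1944.25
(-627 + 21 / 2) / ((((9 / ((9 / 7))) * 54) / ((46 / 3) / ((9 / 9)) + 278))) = -30140 / 63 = -478.41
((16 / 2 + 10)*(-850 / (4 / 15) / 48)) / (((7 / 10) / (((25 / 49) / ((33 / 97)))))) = -2560.86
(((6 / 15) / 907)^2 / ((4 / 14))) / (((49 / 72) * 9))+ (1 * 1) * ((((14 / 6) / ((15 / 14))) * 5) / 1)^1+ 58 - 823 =-977080783381 / 1295672175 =-754.11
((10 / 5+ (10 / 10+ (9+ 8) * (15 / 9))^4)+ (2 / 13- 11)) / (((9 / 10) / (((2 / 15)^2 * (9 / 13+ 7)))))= 124735144480 / 1108809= 112494.71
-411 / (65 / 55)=-4521 / 13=-347.77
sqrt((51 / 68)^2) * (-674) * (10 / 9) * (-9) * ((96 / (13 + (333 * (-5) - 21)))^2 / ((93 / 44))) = 683274240 / 86766799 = 7.87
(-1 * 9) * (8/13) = -72/13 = -5.54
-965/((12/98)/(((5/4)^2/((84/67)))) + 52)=-11314625/610852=-18.52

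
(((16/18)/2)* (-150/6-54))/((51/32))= -10112/459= -22.03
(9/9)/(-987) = -1/987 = -0.00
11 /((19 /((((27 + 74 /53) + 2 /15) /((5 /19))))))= 249491 /3975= 62.77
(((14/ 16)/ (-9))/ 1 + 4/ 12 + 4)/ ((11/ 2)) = 305/ 396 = 0.77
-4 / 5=-0.80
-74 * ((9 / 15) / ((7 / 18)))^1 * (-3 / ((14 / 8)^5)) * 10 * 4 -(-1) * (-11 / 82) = 8051572933 / 9647218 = 834.60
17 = 17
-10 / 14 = -5 / 7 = -0.71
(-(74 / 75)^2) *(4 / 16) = -1369 / 5625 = -0.24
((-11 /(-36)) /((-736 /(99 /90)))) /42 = -121 /11128320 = -0.00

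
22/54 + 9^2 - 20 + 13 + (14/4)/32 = 128765/1728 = 74.52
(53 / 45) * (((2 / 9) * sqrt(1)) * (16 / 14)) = 848 / 2835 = 0.30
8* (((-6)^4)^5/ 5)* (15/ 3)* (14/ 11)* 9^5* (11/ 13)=24179959969455211020288/ 13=1859996920727323924637.54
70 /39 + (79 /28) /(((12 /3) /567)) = 250681 /624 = 401.73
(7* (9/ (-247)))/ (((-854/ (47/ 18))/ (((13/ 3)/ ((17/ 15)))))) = 235/ 78812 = 0.00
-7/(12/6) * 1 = -7/2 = -3.50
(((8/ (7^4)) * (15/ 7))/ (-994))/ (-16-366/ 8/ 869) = 208560/ 466093455121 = 0.00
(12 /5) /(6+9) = 4 /25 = 0.16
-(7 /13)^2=-49 /169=-0.29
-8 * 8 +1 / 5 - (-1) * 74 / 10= -282 / 5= -56.40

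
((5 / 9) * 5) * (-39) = -325 / 3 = -108.33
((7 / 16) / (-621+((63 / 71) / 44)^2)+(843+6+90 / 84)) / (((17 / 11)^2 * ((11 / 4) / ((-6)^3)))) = -12694310862402224 / 454093708523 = -27955.27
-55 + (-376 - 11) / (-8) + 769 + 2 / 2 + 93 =6851 / 8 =856.38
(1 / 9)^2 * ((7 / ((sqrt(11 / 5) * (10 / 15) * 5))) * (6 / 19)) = 7 * sqrt(55) / 9405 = 0.01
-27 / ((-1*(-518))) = -27 / 518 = -0.05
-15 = -15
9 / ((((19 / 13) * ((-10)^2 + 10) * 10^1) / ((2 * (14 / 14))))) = 117 / 10450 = 0.01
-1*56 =-56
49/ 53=0.92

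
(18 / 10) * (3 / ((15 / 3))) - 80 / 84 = 0.13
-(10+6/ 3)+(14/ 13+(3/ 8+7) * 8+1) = 638/ 13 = 49.08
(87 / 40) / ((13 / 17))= 1479 / 520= 2.84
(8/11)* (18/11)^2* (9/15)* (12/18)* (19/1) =98496/6655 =14.80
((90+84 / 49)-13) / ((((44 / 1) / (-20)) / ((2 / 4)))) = -2755 / 154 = -17.89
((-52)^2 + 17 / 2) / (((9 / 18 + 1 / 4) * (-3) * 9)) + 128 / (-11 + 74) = -74798 / 567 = -131.92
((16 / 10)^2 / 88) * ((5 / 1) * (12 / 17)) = 96 / 935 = 0.10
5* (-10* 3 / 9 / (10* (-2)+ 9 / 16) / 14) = 400 / 6531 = 0.06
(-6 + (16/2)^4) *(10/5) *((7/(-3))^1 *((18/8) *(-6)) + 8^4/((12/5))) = 42654610/3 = 14218203.33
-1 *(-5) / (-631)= -5 / 631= -0.01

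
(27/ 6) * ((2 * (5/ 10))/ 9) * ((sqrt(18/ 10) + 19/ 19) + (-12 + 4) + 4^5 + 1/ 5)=3 * sqrt(5)/ 10 + 2543/ 5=509.27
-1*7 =-7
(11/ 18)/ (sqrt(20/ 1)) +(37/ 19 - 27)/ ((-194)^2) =-119/ 178771 +11 * sqrt(5)/ 180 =0.14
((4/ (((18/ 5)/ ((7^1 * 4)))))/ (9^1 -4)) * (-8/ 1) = -448/ 9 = -49.78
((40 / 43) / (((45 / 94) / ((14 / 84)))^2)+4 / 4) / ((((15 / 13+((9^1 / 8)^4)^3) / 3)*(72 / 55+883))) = 155807051128242176 / 217253202455799506619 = 0.00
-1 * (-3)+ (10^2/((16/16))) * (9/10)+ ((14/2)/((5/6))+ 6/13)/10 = 30513/325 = 93.89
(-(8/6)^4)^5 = -1099511627776/3486784401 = -315.34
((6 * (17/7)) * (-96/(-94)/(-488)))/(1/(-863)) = 26.32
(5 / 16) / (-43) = -5 / 688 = -0.01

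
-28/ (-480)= 7/ 120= 0.06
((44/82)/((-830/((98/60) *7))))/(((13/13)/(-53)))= 0.39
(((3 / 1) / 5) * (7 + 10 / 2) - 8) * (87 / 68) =-1.02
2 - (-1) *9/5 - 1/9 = 166/45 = 3.69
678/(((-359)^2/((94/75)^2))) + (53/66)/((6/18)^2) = 38466580717/5316341250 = 7.24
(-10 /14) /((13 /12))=-60 /91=-0.66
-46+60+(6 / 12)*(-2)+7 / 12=163 / 12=13.58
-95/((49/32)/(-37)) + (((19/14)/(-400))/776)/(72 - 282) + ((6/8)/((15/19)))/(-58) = 60749564606951/26464704000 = 2295.49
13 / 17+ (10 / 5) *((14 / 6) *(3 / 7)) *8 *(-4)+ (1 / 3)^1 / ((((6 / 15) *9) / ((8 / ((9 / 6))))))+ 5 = -79510 / 1377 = -57.74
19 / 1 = 19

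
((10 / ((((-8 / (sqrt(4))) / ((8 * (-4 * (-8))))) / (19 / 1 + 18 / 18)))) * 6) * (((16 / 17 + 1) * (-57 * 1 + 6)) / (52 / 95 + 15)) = 722304000 / 1477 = 489034.53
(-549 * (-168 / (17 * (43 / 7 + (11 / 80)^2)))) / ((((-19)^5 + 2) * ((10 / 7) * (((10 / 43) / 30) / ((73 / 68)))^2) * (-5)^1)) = 3206216420721216 / 3358129576870367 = 0.95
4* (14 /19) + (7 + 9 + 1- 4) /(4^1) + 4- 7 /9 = 9.42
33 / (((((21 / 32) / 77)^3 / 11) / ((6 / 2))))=5277319168 / 3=1759106389.33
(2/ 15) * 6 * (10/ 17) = 8/ 17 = 0.47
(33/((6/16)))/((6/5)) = 220/3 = 73.33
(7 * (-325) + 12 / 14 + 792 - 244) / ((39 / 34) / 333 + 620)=-45601242 / 16379251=-2.78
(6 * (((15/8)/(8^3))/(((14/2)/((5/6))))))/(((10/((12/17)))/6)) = 135/121856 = 0.00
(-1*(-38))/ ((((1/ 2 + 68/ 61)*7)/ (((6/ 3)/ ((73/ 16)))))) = 148352/ 100667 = 1.47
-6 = -6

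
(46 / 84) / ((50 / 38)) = 0.42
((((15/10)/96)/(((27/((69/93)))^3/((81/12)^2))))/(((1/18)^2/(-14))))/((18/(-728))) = 7750379/2859936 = 2.71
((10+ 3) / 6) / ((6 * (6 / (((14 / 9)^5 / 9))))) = 873964 / 14348907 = 0.06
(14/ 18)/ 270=7/ 2430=0.00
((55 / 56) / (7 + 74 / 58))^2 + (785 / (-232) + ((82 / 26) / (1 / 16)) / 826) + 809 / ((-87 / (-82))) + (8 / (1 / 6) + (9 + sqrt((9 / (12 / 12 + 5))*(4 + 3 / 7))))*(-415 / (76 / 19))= -828405311223965 / 160713326592-415*sqrt(1302) / 56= -5421.96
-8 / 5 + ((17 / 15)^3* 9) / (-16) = -14513 / 6000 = -2.42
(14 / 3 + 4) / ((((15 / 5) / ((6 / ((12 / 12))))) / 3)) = 52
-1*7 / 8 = -7 / 8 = -0.88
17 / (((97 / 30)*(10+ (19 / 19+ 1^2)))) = 85 / 194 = 0.44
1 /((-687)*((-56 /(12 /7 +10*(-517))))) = -18089 /134652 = -0.13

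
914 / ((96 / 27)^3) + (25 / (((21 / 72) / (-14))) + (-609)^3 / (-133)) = 528289519155 / 311296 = 1697064.91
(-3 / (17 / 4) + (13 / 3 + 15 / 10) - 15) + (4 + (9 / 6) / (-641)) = -192056 / 32691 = -5.87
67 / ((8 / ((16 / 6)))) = 67 / 3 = 22.33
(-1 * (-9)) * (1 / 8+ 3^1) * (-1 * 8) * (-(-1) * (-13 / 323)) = 2925 / 323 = 9.06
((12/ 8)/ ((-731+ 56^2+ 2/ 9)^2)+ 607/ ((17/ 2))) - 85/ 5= 866896330781/ 15932148706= 54.41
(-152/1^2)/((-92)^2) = -19/1058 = -0.02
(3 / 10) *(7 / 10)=21 / 100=0.21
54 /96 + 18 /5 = 333 /80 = 4.16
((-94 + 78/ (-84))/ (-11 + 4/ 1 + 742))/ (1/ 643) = -284849/ 3430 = -83.05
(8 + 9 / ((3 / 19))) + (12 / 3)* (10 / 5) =73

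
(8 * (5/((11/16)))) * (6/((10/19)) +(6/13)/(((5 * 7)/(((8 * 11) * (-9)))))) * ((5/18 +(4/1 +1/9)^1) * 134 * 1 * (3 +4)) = 98238080/429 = 228993.19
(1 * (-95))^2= 9025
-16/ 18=-8/ 9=-0.89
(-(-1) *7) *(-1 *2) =-14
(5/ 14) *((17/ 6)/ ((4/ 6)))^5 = 7099285/ 14336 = 495.21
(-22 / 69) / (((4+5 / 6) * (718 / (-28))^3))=120736 / 30860942093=0.00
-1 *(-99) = 99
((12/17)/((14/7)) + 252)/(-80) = -429/136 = -3.15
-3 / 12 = -1 / 4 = -0.25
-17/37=-0.46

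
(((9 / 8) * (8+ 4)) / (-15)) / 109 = -9 / 1090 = -0.01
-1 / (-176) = 1 / 176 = 0.01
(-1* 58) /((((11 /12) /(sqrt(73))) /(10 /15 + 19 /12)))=-1566* sqrt(73) /11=-1216.36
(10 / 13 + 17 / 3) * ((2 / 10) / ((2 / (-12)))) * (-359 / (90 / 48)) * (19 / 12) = 6848284 / 2925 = 2341.29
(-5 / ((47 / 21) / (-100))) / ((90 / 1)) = 350 / 141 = 2.48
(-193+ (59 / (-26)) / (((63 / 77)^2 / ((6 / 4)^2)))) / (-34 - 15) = 187787 / 45864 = 4.09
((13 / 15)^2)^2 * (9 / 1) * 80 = 456976 / 1125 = 406.20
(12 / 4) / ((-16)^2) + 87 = 22275 / 256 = 87.01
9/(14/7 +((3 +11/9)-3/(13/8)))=1053/512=2.06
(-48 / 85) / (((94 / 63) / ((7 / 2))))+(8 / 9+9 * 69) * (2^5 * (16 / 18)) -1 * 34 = 5712732958 / 323595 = 17653.96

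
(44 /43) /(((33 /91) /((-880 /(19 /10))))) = -3203200 /2451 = -1306.90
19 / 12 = 1.58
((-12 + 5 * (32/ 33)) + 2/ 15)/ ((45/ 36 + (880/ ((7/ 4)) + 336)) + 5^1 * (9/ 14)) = -10808/ 1298715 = -0.01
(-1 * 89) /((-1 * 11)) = 89 /11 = 8.09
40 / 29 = 1.38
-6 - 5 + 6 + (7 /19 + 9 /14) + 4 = 3 /266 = 0.01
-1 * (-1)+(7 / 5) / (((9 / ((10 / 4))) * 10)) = 187 / 180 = 1.04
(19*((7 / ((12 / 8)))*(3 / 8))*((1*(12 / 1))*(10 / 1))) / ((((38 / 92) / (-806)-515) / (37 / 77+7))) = -57.96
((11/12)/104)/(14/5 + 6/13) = 55/20352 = 0.00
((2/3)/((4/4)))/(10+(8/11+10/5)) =11/210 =0.05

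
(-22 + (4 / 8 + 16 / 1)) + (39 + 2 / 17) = 1143 / 34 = 33.62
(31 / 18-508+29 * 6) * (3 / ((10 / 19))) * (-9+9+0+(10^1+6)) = -454556 / 15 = -30303.73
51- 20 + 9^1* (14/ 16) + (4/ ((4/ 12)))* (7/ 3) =535/ 8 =66.88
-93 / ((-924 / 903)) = 3999 / 44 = 90.89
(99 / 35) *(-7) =-99 / 5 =-19.80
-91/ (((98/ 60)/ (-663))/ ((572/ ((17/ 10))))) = 12428742.86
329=329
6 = 6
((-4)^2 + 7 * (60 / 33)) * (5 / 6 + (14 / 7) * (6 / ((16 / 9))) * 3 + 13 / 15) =34681 / 55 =630.56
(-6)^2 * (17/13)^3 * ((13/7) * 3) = 530604/1183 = 448.52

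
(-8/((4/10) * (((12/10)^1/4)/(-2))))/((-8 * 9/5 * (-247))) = 250/6669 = 0.04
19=19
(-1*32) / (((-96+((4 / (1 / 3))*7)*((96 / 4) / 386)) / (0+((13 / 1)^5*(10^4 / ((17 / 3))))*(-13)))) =-3726296548000 / 1241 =-3002656364.22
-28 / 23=-1.22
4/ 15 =0.27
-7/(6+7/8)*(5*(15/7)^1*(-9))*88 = 8640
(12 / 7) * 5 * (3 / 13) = 180 / 91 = 1.98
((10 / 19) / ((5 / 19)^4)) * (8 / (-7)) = -109744 / 875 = -125.42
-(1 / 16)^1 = -1 / 16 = -0.06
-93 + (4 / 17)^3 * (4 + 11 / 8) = -456565 / 4913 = -92.93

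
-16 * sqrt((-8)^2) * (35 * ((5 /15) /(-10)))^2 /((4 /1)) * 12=-522.67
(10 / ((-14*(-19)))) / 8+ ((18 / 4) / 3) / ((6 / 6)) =1601 / 1064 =1.50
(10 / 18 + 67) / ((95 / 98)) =3136 / 45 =69.69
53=53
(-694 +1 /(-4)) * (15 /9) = -13885 /12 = -1157.08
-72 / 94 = -36 / 47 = -0.77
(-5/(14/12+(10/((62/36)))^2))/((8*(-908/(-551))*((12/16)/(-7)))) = 18532885/182623316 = 0.10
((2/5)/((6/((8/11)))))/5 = 8/825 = 0.01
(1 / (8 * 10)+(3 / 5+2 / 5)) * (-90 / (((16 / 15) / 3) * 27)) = -1215 / 128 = -9.49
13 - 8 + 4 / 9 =49 / 9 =5.44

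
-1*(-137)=137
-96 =-96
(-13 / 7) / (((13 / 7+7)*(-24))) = 13 / 1488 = 0.01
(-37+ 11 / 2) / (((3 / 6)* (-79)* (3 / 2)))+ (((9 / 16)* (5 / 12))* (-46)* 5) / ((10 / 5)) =-133587 / 5056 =-26.42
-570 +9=-561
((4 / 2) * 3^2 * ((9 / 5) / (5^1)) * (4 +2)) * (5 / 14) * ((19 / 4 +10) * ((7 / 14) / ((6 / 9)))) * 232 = 1247319 / 35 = 35637.69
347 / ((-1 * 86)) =-347 / 86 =-4.03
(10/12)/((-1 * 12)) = -5/72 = -0.07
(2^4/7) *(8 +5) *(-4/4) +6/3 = -194/7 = -27.71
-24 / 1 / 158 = -12 / 79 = -0.15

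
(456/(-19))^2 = 576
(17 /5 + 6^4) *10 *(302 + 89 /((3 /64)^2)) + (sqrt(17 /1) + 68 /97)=530244719.05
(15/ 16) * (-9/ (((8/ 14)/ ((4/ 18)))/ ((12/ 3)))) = -105/ 8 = -13.12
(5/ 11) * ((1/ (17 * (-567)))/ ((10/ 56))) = -4/ 15147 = -0.00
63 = 63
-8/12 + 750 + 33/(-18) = 1495/2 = 747.50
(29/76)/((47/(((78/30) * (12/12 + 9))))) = 377/1786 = 0.21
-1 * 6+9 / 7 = -33 / 7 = -4.71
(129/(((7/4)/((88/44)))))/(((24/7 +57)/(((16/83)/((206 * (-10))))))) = -1376/6027045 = -0.00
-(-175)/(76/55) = 9625/76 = 126.64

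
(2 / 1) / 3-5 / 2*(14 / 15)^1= -5 / 3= -1.67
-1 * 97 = -97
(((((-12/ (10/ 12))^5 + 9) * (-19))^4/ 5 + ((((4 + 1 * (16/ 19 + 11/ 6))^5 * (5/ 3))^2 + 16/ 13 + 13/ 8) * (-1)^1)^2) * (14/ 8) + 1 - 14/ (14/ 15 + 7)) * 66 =4498290287845063661415163093040103900666163090660136609572664260232539322921939085293387321/ 10167086151596674459688872506540757457571000000000000000000000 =442436527120273939896612200000.00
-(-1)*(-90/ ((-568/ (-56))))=-630/ 71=-8.87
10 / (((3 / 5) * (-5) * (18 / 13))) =-65 / 27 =-2.41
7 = 7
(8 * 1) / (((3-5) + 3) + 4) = 8 / 5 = 1.60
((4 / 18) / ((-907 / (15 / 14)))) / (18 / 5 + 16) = -25 / 1866606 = -0.00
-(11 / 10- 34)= 329 / 10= 32.90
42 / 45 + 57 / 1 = 869 / 15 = 57.93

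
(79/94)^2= 0.71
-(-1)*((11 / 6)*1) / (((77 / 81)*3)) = 9 / 14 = 0.64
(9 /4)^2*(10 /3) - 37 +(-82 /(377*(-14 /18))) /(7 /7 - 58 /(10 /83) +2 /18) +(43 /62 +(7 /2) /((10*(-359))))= -493413042098673 /25390460488120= -19.43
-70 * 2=-140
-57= -57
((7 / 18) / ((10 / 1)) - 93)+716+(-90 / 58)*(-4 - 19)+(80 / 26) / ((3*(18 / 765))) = 47659319 / 67860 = 702.32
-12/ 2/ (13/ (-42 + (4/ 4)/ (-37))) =9330/ 481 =19.40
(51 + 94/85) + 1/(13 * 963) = 55446736/1064115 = 52.11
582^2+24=338748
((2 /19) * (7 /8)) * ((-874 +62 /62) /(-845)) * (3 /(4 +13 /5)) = 6111 /141284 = 0.04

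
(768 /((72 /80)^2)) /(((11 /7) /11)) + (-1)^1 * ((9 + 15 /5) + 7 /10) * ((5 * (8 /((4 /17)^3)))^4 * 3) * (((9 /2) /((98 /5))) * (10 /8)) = -168565358090858341304275 /173408256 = -972072276021611.92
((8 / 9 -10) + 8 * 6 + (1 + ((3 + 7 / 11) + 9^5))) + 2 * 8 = 5851744 / 99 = 59108.53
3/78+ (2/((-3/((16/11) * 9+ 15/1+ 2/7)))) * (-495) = 1704307/182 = 9364.32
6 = 6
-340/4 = -85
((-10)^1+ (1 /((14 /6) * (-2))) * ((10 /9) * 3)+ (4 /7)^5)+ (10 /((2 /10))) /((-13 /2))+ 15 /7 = -3540168 /218491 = -16.20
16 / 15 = 1.07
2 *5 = 10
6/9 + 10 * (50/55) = 322/33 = 9.76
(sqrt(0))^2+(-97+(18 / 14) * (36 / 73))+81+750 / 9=104194 / 1533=67.97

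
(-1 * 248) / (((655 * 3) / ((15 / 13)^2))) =-3720 / 22139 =-0.17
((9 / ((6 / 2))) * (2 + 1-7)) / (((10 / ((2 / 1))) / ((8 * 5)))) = -96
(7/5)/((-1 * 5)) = -7/25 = -0.28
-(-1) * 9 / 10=9 / 10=0.90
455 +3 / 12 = 1821 / 4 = 455.25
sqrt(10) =3.16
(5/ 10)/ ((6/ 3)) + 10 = 41/ 4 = 10.25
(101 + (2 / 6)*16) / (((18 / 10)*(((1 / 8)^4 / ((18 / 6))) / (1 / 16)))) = 408320 / 9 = 45368.89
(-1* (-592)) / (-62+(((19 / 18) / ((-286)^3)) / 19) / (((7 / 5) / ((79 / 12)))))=-20939755060224 / 2193014888459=-9.55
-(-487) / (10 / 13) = 6331 / 10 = 633.10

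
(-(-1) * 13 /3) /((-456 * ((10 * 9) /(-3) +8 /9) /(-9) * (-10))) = 117 /398240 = 0.00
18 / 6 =3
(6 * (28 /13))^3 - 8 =2150.23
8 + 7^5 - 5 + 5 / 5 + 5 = 16816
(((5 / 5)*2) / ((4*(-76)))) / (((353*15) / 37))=-0.00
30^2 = 900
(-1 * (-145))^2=21025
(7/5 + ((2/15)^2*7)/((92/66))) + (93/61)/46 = 320393/210450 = 1.52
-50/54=-25/27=-0.93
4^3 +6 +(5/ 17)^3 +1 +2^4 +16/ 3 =1361276/ 14739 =92.36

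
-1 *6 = -6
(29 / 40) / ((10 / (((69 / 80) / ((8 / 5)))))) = 2001 / 51200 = 0.04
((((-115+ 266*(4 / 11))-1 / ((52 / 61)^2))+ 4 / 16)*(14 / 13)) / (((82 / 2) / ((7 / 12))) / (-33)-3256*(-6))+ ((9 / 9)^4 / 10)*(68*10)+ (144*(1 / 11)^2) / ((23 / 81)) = 230920253460097 / 3198780467168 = 72.19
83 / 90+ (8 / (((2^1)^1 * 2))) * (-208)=-37357 / 90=-415.08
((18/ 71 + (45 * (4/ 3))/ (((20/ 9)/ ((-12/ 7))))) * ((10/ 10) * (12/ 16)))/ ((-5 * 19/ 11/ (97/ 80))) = 36616239/ 7554400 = 4.85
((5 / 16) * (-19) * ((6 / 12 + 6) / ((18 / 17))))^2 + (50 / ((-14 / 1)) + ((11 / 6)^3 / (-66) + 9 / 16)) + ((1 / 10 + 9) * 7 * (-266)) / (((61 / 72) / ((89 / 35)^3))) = -9666453538835599 / 29514240000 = -327518.29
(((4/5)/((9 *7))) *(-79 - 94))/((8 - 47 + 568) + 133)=-346/104265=-0.00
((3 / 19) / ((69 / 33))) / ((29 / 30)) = 990 / 12673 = 0.08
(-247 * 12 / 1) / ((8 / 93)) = -68913 / 2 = -34456.50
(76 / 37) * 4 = 304 / 37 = 8.22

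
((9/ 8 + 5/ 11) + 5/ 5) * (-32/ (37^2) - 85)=-26422119/ 120472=-219.32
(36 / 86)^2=324 / 1849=0.18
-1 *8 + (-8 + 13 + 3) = 0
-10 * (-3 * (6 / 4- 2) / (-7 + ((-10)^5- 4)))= 5 / 33337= 0.00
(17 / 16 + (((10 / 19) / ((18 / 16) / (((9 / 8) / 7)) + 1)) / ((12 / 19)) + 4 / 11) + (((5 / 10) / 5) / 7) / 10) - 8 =-149417 / 23100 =-6.47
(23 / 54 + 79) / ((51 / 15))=21445 / 918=23.36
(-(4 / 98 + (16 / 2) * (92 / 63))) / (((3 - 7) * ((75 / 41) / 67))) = 1420199 / 13230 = 107.35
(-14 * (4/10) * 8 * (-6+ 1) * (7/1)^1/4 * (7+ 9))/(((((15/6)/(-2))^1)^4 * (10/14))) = 11239424/3125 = 3596.62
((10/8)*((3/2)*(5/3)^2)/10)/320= 5/3072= 0.00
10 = 10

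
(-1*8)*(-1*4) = 32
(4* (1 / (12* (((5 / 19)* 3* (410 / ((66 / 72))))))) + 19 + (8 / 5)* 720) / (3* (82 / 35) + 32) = 30.00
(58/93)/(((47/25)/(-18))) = -8700/1457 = -5.97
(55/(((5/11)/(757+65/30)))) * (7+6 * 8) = 5052254.17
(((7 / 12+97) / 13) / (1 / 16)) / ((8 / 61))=71431 / 78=915.78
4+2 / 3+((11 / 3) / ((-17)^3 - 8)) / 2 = 137777 / 29526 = 4.67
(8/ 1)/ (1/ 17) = 136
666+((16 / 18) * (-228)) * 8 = -2866 / 3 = -955.33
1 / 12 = 0.08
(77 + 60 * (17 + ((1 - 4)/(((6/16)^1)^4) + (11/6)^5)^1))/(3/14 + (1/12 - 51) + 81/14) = 4382129/29106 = 150.56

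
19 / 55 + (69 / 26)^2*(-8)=-56.00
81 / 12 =27 / 4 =6.75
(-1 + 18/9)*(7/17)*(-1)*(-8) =56/17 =3.29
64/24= 2.67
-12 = -12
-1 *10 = -10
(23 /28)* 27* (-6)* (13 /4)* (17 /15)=-490.15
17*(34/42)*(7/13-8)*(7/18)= -28033/702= -39.93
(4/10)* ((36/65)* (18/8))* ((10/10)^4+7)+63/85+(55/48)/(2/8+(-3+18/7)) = -1.69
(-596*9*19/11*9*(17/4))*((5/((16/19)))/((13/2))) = -370337265/1144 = -323721.39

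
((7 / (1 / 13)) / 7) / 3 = 13 / 3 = 4.33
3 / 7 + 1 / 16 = 55 / 112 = 0.49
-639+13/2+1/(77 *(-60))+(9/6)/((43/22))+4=-124705393/198660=-627.73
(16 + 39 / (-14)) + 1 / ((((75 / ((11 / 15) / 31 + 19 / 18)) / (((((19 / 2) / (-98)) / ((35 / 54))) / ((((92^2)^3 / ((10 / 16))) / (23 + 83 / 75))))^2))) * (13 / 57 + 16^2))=40436088847268556048613808179525400091529 / 3060028345198701538814017916108800000000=13.21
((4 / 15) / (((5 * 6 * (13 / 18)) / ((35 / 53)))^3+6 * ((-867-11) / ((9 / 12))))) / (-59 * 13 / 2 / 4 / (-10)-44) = -197568 / 721378239265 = -0.00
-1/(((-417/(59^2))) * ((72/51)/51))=1006009/3336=301.56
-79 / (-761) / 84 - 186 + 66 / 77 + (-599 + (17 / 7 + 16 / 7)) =-49824113 / 63924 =-779.43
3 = 3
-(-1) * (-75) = -75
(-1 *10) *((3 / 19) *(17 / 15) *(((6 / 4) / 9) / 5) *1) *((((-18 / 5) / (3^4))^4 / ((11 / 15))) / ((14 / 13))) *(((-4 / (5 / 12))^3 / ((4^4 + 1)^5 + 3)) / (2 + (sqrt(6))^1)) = -1810432 / 7784778415563819140625 + 905216 *sqrt(6) / 7784778415563819140625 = 0.00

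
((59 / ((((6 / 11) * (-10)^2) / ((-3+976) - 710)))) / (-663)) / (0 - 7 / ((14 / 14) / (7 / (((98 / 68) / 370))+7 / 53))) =9046411 / 265248664200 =0.00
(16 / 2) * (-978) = -7824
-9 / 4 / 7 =-9 / 28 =-0.32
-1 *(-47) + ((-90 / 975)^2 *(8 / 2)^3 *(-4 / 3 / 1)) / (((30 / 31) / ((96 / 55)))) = 53084413 / 1161875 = 45.69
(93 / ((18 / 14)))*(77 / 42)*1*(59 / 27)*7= 985831 / 486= 2028.46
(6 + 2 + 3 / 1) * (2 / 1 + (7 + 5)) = 154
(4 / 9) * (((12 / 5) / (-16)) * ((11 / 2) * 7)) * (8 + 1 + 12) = -539 / 10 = -53.90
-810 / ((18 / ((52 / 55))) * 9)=-52 / 11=-4.73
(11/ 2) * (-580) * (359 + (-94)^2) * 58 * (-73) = 124191899700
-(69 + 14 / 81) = -5603 / 81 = -69.17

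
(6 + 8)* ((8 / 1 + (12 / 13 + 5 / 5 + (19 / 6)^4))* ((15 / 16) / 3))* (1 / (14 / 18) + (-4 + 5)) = 9306785 / 8424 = 1104.79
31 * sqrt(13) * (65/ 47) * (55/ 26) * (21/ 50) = 7161 * sqrt(13)/ 188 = 137.34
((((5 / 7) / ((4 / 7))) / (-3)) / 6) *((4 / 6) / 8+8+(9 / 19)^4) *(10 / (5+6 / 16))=-1.05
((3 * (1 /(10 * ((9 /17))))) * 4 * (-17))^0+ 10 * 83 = 831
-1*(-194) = 194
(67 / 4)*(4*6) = 402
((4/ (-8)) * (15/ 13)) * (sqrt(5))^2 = -2.88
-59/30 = -1.97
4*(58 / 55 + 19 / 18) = 4178 / 495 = 8.44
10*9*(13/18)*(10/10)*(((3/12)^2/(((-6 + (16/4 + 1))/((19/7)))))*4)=-1235/28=-44.11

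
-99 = -99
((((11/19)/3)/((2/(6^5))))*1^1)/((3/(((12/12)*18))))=85536/19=4501.89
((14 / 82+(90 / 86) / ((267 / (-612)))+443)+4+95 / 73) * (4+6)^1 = 51094183390 / 11454211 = 4460.73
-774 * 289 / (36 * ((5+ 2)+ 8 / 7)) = -86989 / 114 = -763.06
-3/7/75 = -1/175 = -0.01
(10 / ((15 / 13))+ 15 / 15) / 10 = 29 / 30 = 0.97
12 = 12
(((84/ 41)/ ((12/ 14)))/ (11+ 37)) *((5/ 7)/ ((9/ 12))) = 0.05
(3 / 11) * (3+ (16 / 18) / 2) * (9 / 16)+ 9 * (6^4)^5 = 5791354969059754077 / 176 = 32905425960566784.53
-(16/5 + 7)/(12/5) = -4.25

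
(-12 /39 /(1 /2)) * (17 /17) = -0.62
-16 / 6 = -8 / 3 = -2.67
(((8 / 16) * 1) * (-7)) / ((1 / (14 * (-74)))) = 3626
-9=-9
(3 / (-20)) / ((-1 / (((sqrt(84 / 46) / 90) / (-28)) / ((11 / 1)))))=-sqrt(966) / 4250400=-0.00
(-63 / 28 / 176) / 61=-9 / 42944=-0.00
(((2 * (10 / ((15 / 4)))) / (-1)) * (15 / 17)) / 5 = -16 / 17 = -0.94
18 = 18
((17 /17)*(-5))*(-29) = 145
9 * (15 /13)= 135 /13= 10.38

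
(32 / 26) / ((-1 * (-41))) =16 / 533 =0.03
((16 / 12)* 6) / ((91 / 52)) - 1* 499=-3461 / 7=-494.43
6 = 6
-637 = -637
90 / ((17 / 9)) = 810 / 17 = 47.65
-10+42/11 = -68/11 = -6.18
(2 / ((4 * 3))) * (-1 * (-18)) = 3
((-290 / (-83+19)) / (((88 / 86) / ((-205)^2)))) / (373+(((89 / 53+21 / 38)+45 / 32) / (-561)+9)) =13456862862375 / 27622201652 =487.18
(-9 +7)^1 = -2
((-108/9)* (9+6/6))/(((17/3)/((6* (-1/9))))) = 240/17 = 14.12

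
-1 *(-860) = 860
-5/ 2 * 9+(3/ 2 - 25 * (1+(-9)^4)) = -164071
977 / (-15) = -977 / 15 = -65.13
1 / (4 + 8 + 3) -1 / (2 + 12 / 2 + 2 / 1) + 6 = 179 / 30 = 5.97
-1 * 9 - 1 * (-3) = -6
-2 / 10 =-1 / 5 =-0.20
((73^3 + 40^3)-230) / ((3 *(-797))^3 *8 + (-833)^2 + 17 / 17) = -452787 / 109351805878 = -0.00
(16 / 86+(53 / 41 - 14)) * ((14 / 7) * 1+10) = -150.26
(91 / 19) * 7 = 637 / 19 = 33.53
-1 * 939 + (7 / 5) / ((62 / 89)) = -290467 / 310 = -936.99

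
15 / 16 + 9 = 9.94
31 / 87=0.36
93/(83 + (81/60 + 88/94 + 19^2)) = 87420/419509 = 0.21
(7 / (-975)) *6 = -14 / 325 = -0.04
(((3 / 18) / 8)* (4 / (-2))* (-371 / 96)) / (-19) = -371 / 43776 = -0.01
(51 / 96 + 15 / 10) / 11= 65 / 352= 0.18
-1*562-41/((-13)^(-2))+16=-7475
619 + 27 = 646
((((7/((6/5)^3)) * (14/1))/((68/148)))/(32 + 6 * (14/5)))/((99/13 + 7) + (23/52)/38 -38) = -55976375/517253526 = -0.11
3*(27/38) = 81/38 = 2.13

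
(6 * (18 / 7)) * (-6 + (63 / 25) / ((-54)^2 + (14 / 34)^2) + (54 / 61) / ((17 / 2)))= -13910289018228 / 152942230175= -90.95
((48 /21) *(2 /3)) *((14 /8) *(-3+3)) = 0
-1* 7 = -7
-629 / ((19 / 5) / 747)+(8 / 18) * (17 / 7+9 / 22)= -123646.90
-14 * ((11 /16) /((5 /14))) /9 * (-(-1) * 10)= -539 /18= -29.94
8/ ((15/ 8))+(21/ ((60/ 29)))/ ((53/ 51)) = 44627/ 3180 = 14.03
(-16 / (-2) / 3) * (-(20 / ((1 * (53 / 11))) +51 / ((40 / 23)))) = -70969 / 795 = -89.27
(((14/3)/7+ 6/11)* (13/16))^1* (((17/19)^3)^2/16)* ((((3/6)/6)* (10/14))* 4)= 7844709925/1043289457056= 0.01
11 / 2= 5.50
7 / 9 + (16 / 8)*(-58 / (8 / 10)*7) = -1014.22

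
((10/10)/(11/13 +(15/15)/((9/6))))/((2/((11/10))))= 429/1180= 0.36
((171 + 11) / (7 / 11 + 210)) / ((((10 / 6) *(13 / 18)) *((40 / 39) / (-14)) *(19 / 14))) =-7.22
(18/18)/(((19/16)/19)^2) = 256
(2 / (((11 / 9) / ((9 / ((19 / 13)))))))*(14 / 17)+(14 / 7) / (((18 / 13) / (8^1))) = 634868 / 31977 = 19.85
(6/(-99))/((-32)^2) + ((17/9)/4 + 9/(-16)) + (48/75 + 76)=97003733/1267200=76.55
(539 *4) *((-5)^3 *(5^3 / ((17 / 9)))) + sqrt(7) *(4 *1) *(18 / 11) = -303187500 / 17 + 72 *sqrt(7) / 11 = -17834541.51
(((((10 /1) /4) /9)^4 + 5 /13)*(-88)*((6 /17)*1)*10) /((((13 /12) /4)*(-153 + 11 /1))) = 469044400 /148703607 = 3.15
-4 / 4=-1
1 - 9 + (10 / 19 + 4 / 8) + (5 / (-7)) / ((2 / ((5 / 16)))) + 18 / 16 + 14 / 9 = -168719 / 38304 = -4.40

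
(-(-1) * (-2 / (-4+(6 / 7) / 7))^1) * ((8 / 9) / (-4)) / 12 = -49 / 5130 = -0.01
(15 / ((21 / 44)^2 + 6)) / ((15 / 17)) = 32912 / 12057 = 2.73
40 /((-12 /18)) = -60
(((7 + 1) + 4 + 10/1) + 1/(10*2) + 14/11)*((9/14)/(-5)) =-6597/2200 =-3.00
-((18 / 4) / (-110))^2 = -81 / 48400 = -0.00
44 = 44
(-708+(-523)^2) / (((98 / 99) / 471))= 12721370409 / 98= 129809902.13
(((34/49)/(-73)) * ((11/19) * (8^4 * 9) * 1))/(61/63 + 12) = -124084224/7932253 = -15.64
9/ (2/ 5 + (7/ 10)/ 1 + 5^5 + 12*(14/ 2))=90/ 32101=0.00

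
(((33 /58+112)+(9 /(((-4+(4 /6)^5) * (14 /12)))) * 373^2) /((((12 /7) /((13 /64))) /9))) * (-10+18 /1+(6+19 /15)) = -9846872373949 /2180800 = -4515256.96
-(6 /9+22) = -68 /3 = -22.67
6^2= 36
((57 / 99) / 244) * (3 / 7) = 19 / 18788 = 0.00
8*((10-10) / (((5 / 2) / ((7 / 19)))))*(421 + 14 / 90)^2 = 0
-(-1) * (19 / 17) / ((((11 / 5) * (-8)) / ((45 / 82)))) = -0.03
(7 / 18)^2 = 49 / 324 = 0.15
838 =838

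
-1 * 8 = -8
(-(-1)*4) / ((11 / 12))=48 / 11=4.36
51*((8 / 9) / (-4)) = -34 / 3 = -11.33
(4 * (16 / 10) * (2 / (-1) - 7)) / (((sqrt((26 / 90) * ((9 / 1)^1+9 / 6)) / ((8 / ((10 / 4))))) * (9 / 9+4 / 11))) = -16896 * sqrt(2730) / 11375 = -77.61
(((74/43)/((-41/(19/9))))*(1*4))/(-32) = 703/63468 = 0.01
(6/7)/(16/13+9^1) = 78/931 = 0.08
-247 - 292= -539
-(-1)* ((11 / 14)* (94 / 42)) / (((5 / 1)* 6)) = 517 / 8820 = 0.06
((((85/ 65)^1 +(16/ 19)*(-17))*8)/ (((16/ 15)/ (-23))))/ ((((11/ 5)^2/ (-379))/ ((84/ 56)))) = -31508686125/ 119548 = -263565.15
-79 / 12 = -6.58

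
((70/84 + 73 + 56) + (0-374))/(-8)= 30.52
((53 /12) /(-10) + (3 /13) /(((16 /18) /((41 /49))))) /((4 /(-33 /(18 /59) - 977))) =27925679 /458640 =60.89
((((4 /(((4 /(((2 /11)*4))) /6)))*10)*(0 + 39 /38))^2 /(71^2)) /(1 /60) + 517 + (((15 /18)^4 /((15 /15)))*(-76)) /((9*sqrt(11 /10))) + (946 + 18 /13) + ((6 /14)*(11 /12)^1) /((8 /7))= 136358055571167 /91601503136-11875*sqrt(110) /32076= 1484.72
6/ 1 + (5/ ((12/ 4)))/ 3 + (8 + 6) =185/ 9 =20.56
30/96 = 5/16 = 0.31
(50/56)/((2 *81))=0.01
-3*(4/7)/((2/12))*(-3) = 216/7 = 30.86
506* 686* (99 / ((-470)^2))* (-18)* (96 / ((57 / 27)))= -133609113792 / 1049275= -127334.70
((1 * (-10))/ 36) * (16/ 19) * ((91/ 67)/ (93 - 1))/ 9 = -0.00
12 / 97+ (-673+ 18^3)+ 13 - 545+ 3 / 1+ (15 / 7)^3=154376221 / 33271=4639.96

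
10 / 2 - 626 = -621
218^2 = 47524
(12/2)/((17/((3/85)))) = 18/1445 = 0.01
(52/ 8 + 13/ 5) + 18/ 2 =181/ 10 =18.10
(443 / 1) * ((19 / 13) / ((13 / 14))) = 117838 / 169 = 697.27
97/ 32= 3.03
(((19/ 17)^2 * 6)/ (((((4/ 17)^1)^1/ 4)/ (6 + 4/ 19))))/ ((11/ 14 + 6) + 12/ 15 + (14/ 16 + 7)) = 1255520/ 24531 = 51.18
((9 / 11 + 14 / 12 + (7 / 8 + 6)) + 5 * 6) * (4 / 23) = 10259 / 1518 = 6.76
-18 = -18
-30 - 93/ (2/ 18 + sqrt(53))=-127923/ 4292 - 7533*sqrt(53)/ 4292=-42.58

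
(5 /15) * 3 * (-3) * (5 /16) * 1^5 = -15 /16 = -0.94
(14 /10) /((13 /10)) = 14 /13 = 1.08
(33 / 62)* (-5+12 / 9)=-1.95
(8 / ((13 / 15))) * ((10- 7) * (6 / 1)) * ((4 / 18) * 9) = 4320 / 13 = 332.31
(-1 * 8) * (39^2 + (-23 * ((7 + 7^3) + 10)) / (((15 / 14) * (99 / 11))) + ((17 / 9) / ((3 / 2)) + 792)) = -314408 / 27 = -11644.74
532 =532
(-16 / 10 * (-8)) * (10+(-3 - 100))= -5952 / 5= -1190.40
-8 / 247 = -0.03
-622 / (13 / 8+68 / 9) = -44784 / 661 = -67.75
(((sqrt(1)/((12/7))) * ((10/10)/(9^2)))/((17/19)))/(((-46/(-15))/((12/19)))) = 35/21114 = 0.00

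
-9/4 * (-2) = 9/2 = 4.50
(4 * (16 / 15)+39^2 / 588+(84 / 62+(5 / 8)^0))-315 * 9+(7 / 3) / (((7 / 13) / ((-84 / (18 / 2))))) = -2866.24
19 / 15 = 1.27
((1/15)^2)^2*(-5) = -1/10125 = -0.00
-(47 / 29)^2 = -2209 / 841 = -2.63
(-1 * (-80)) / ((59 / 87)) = 6960 / 59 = 117.97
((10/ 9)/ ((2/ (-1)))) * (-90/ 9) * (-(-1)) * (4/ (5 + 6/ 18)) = 25/ 6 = 4.17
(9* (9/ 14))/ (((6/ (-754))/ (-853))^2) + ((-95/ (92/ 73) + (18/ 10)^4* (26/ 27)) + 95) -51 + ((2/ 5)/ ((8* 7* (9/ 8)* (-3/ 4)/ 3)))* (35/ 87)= 20951874456275916011/ 315157500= 66480646839.36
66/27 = 22/9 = 2.44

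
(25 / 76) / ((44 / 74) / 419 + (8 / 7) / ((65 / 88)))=176346625 / 830233272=0.21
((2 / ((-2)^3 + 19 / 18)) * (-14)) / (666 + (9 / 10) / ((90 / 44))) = 504 / 83305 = 0.01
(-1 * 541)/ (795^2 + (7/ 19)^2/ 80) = -15624080/ 18252882049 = -0.00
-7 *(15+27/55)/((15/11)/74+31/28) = -6178704/64135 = -96.34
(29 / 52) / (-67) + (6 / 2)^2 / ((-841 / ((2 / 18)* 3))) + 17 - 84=-196347789 / 2930044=-67.01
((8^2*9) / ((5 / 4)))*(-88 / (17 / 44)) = -8921088 / 85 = -104953.98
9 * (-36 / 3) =-108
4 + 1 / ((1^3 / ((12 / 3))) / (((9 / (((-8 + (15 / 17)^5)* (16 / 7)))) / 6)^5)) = 4489217168195516079038378999264554922914475 / 1122310184005175369640220807185323742199808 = 4.00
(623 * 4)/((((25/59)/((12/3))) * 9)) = 588112/225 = 2613.83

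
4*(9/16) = 9/4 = 2.25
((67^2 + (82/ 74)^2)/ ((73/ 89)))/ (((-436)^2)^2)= 273546929/ 1805686161389696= 0.00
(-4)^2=16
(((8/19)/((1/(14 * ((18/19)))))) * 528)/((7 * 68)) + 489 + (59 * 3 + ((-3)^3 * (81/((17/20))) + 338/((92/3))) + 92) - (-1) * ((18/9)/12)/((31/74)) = -1797.33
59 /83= 0.71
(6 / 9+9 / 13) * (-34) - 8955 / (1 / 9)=-3145007 / 39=-80641.21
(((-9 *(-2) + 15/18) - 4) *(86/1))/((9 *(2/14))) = 26789/27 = 992.19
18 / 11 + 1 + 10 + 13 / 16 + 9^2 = 16623 / 176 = 94.45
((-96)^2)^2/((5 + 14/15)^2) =19110297600/7921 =2412611.74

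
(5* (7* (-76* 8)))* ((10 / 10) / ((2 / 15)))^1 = -159600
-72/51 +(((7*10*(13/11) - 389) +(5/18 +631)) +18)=1149803/3366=341.59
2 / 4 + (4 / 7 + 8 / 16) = 11 / 7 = 1.57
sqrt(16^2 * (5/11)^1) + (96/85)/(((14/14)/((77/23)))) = 7392/1955 + 16 * sqrt(55)/11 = 14.57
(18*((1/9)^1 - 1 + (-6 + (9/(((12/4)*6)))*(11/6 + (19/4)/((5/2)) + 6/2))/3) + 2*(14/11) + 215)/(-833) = -10216/45815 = -0.22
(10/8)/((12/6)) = 5/8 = 0.62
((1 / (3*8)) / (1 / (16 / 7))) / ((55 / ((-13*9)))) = -78 / 385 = -0.20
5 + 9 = 14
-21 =-21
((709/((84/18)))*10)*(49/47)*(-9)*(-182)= 121940910/47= 2594487.45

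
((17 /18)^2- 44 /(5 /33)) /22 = -469003 /35640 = -13.16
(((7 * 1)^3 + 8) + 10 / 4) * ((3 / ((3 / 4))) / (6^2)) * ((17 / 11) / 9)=12019 / 1782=6.74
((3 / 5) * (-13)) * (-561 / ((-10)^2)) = 21879 / 500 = 43.76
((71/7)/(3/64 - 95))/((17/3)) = -13632/723163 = -0.02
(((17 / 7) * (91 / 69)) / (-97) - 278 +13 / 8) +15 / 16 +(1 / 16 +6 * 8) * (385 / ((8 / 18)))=41358.67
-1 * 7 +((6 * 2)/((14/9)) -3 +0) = -16/7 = -2.29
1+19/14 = 33/14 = 2.36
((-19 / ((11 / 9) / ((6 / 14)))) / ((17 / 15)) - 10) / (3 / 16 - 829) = 332560 / 17358649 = 0.02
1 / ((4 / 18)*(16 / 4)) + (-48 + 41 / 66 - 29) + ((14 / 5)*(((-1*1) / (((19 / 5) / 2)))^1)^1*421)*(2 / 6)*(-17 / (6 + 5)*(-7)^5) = -26944822049 / 5016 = -5371774.73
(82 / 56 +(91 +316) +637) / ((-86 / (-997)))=29185181 / 2408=12120.09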